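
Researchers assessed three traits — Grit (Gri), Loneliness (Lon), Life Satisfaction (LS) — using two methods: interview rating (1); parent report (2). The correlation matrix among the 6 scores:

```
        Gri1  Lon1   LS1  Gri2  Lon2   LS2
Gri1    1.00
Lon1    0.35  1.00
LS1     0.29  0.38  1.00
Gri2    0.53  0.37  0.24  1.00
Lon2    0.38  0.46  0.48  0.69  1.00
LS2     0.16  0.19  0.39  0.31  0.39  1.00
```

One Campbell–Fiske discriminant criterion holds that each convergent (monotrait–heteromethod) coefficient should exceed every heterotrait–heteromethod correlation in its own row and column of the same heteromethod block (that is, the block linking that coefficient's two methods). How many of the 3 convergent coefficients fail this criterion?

2

Convergent coefficients and their comparison sets:
Gri (methods 1·2): 0.53 vs {0.38, 0.37, 0.16, 0.24} → pass.
Lon (methods 1·2): 0.46 vs {0.37, 0.38, 0.19, 0.48} → fail.
LS (methods 1·2): 0.39 vs {0.24, 0.16, 0.48, 0.19} → fail.
2 of 3 fail.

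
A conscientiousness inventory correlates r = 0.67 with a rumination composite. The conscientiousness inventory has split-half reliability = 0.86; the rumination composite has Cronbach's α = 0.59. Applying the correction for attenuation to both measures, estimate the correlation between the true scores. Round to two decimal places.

0.94

r_true = r_obs / √(r_xx · r_yy) = 0.67 / √(0.86 × 0.59) = 0.67 / √0.5074 = 0.67 / 0.7123 ≈ 0.94.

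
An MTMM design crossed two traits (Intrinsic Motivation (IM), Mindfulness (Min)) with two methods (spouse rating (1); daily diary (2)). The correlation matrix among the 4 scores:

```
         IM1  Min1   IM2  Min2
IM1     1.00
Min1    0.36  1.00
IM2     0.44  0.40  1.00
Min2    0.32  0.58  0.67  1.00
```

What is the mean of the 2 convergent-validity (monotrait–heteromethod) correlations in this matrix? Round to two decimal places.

Convergent values: 0.44, 0.58; mean = 1.02/2 = 0.51.

0.51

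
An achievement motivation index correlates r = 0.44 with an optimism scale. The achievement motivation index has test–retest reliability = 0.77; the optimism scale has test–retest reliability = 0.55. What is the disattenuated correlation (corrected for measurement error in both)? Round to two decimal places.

0.68

r_true = r_obs / √(r_xx · r_yy) = 0.44 / √(0.77 × 0.55) = 0.44 / √0.4235 = 0.44 / 0.6508 ≈ 0.68.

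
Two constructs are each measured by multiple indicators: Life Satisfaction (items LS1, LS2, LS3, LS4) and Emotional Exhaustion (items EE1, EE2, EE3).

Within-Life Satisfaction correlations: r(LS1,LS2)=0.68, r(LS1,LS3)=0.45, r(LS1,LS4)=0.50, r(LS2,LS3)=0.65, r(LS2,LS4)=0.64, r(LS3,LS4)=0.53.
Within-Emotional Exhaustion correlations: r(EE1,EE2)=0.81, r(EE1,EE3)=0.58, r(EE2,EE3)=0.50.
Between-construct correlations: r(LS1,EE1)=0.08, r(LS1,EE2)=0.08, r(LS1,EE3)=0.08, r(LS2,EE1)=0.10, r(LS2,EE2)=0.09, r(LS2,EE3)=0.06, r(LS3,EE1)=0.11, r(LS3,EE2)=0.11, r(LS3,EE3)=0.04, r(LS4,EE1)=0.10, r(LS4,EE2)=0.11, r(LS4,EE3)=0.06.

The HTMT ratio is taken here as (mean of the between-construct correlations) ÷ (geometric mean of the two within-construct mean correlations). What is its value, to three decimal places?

Between-construct mean = 1.02/12 = 0.0850.
Mean within-LS = 3.45/6 = 0.5750; mean within-EE = 1.89/3 = 0.6300.
Geometric mean = √(0.5750 × 0.6300) = 0.6019.
HTMT = 0.0850 / 0.6019 = 0.141.

0.141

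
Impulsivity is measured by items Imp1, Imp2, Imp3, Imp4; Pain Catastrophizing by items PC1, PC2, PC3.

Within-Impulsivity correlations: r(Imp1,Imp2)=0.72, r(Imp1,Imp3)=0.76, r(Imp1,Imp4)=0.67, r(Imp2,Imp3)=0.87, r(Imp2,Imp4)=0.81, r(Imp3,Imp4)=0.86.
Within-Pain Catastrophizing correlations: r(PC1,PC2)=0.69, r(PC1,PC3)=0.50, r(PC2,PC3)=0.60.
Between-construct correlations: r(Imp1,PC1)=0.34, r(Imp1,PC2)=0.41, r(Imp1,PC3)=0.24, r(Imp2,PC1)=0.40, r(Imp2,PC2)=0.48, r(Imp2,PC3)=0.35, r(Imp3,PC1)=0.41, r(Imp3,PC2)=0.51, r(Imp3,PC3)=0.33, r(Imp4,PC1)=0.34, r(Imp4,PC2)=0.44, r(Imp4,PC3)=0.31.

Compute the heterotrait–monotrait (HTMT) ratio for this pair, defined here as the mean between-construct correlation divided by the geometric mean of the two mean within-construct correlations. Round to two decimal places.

0.56

Mean between = 4.56/12 = 0.3800.
Mean within-Imp = 4.69/6 = 0.7817; mean within-PC = 1.79/3 = 0.5967.
Geometric mean = √(0.7817 × 0.5967) = 0.6830.
HTMT = 0.3800 / 0.6830 = 0.56.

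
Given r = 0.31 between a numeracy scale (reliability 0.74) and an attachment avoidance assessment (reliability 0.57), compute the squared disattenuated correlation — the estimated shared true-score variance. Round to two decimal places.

Disattenuated r = 0.31 / √(0.74 × 0.57) = 0.31 / 0.6495 = 0.4773.
Shared true-score variance = 0.4773² = 0.2278 ≈ 0.23.

0.23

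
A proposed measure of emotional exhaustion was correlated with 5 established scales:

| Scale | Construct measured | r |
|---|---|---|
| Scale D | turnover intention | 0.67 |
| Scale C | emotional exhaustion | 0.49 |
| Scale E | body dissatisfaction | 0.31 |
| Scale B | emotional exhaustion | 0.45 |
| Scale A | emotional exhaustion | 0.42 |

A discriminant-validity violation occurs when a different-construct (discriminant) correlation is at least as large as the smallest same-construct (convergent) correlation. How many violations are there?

Convergent (same construct = emotional exhaustion): Scale C, Scale B, Scale A.
Smallest convergent = 0.42. Discriminant values: 0.67, 0.31; count ≥ 0.42 → 1.

1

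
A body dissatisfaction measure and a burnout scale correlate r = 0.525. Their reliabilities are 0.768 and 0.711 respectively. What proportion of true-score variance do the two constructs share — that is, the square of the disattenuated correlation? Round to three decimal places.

0.505

Disattenuated r = 0.525 / √(0.768 × 0.711) = 0.525 / 0.7390 = 0.7104.
Shared true-score variance = 0.7104² = 0.5047 ≈ 0.505.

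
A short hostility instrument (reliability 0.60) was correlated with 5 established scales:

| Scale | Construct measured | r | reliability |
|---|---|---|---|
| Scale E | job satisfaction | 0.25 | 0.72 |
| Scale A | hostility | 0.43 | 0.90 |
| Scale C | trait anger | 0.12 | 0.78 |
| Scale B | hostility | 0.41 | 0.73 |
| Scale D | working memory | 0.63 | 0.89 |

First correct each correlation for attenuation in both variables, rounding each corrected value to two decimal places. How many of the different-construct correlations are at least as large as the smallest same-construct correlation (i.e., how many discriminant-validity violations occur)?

Disattenuated r (r / √(r_scale · r_new)):
  Scale E (disc): 0.25 / √(0.72·0.60) = 0.38
  Scale A (conv): 0.43 / √(0.90·0.60) = 0.59
  Scale C (disc): 0.12 / √(0.78·0.60) = 0.18
  Scale B (conv): 0.41 / √(0.73·0.60) = 0.62
  Scale D (disc): 0.63 / √(0.89·0.60) = 0.86
Smallest convergent = 0.59. Discriminant values: 0.38, 0.18, 0.86; count ≥ 0.59 → 1.

1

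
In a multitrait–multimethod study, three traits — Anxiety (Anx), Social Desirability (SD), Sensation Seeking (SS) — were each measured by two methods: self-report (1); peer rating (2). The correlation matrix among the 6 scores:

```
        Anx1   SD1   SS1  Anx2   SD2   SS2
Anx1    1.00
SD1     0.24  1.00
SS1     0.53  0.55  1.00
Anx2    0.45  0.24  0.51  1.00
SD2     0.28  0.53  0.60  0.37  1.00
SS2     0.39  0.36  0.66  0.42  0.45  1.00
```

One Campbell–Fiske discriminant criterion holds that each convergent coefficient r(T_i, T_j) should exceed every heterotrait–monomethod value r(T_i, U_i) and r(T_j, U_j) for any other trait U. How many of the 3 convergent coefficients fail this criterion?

Convergent coefficients and their comparison sets:
Anx (methods 1·2): 0.45 vs {0.24, 0.37, 0.53, 0.42} → fail.
SD (methods 1·2): 0.53 vs {0.24, 0.37, 0.55, 0.45} → fail.
SS (methods 1·2): 0.66 vs {0.53, 0.42, 0.55, 0.45} → pass.
2 of 3 fail.

2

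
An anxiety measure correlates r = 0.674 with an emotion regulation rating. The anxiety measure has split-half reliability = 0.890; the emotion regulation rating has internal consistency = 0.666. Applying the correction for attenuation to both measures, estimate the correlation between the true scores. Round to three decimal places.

r_true = r_obs / √(r_xx · r_yy) = 0.674 / √(0.890 × 0.666) = 0.674 / √0.592740 = 0.674 / 0.7699 ≈ 0.875.

0.875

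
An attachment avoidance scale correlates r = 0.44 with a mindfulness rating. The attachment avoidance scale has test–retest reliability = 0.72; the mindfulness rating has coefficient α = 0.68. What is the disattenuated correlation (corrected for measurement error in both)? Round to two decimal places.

r_true = r_obs / √(r_xx · r_yy) = 0.44 / √(0.72 × 0.68) = 0.44 / √0.4896 = 0.44 / 0.6997 ≈ 0.63.

0.63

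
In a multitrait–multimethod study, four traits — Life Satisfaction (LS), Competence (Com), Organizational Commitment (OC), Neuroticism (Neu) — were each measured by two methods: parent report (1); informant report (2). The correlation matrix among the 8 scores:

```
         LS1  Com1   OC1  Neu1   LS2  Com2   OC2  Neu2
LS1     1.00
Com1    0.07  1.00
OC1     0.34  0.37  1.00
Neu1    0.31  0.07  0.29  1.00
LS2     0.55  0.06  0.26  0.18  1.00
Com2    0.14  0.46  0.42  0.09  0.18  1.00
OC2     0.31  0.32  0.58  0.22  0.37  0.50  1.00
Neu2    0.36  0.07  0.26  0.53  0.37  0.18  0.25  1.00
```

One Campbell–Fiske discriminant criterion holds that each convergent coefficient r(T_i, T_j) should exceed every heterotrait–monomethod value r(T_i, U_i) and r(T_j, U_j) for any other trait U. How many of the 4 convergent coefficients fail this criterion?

1

Convergent coefficients and their comparison sets:
LS (methods 1·2): 0.55 vs {0.07, 0.18, 0.34, 0.37, 0.31, 0.37} → pass.
Com (methods 1·2): 0.46 vs {0.07, 0.18, 0.37, 0.50, 0.07, 0.18} → fail.
OC (methods 1·2): 0.58 vs {0.34, 0.37, 0.37, 0.50, 0.29, 0.25} → pass.
Neu (methods 1·2): 0.53 vs {0.31, 0.37, 0.07, 0.18, 0.29, 0.25} → pass.
1 of 4 fail.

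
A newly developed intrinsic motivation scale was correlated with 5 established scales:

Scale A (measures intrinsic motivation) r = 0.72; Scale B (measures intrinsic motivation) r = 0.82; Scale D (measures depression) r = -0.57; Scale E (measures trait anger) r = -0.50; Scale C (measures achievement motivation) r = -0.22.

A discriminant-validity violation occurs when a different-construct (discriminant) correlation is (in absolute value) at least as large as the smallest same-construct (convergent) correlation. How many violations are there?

0

Convergent (same construct = intrinsic motivation): Scale A, Scale B.
Smallest convergent = 0.72. Discriminant |r|: 0.57, 0.50, 0.22; count ≥ 0.72 → 0.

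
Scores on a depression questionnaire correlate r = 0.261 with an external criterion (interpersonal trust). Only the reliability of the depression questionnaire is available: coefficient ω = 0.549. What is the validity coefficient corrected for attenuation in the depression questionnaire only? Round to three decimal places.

0.352

Single correction: r_c = r_obs / √r_xx = 0.261 / √0.549 = 0.261 / 0.7409 ≈ 0.352.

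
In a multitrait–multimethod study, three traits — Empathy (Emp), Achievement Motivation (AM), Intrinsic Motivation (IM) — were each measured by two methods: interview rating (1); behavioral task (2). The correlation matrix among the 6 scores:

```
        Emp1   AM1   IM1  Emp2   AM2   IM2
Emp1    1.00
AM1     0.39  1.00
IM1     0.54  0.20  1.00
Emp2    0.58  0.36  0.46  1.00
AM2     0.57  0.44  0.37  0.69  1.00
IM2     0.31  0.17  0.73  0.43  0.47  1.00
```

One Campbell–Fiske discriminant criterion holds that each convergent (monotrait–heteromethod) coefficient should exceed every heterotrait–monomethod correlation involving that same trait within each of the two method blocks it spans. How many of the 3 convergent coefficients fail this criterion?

Each convergent coefficient versus the relevant comparison correlations:
Emp (methods 1·2): 0.58 vs {0.39, 0.69, 0.54, 0.43} → fail.
AM (methods 1·2): 0.44 vs {0.39, 0.69, 0.20, 0.47} → fail.
IM (methods 1·2): 0.73 vs {0.54, 0.43, 0.20, 0.47} → pass.
2 of 3 fail.

2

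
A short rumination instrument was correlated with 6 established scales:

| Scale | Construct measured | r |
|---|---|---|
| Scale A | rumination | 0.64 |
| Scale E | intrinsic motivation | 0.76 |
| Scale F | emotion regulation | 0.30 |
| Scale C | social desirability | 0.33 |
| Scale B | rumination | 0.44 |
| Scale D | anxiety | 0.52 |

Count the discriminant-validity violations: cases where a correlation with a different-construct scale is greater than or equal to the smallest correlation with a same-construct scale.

2

Convergent (same construct = rumination): Scale A, Scale B.
Smallest convergent = 0.44. Discriminant values: 0.76, 0.30, 0.33, 0.52; count ≥ 0.44 → 2.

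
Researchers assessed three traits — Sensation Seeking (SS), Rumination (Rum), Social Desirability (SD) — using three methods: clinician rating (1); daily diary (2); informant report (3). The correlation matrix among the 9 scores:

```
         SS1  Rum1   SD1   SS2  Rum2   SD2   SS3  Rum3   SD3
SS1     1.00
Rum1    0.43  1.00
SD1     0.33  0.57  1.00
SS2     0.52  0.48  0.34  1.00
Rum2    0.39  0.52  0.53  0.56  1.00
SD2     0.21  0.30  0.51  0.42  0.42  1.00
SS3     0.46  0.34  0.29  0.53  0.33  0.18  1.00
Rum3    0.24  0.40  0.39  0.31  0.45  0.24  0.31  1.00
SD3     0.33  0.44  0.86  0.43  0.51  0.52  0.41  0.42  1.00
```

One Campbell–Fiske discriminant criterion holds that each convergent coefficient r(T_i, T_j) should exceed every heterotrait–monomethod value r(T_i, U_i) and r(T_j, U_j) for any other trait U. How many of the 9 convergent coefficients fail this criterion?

Convergent coefficients and their comparison sets:
SS (methods 1·2): 0.52 vs {0.43, 0.56, 0.33, 0.42} → fail.
SS (methods 1·3): 0.46 vs {0.43, 0.31, 0.33, 0.41} → pass.
SS (methods 2·3): 0.53 vs {0.56, 0.31, 0.42, 0.41} → fail.
Rum (methods 1·2): 0.52 vs {0.43, 0.56, 0.57, 0.42} → fail.
Rum (methods 1·3): 0.40 vs {0.43, 0.31, 0.57, 0.42} → fail.
Rum (methods 2·3): 0.45 vs {0.56, 0.31, 0.42, 0.42} → fail.
SD (methods 1·2): 0.51 vs {0.33, 0.42, 0.57, 0.42} → fail.
SD (methods 1·3): 0.86 vs {0.33, 0.41, 0.57, 0.42} → pass.
SD (methods 2·3): 0.52 vs {0.42, 0.41, 0.42, 0.42} → pass.
6 of 9 fail.

6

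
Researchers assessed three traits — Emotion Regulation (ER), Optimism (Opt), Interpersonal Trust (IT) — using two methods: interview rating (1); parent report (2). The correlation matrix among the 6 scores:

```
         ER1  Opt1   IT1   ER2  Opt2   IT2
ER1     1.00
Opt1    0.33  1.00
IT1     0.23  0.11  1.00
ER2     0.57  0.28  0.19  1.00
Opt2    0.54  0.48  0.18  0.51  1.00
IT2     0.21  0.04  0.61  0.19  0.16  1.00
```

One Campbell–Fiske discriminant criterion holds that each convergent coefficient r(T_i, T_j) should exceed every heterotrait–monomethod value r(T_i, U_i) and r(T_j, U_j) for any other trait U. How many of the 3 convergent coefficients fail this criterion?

1

Checking each validity diagonal entry against its comparison values:
ER (methods 1·2): 0.57 vs {0.33, 0.51, 0.23, 0.19} → pass.
Opt (methods 1·2): 0.48 vs {0.33, 0.51, 0.11, 0.16} → fail.
IT (methods 1·2): 0.61 vs {0.23, 0.19, 0.11, 0.16} → pass.
1 of 3 fail.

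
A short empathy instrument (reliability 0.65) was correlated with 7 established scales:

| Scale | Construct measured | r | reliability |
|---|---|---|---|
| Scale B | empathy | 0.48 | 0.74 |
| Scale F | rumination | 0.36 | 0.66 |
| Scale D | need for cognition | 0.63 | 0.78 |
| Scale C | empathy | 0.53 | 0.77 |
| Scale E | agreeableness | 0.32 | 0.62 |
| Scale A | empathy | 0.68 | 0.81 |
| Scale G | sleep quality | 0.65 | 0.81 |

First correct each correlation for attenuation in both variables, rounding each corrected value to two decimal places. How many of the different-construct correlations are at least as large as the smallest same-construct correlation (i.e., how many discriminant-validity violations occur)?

Disattenuated r (r / √(r_scale · r_new)):
  Scale B (conv): 0.48 / √(0.74·0.65) = 0.69
  Scale F (disc): 0.36 / √(0.66·0.65) = 0.55
  Scale D (disc): 0.63 / √(0.78·0.65) = 0.88
  Scale C (conv): 0.53 / √(0.77·0.65) = 0.75
  Scale E (disc): 0.32 / √(0.62·0.65) = 0.50
  Scale A (conv): 0.68 / √(0.81·0.65) = 0.94
  Scale G (disc): 0.65 / √(0.81·0.65) = 0.90
Smallest convergent = 0.69. Discriminant values: 0.55, 0.88, 0.50, 0.90; count ≥ 0.69 → 2.

2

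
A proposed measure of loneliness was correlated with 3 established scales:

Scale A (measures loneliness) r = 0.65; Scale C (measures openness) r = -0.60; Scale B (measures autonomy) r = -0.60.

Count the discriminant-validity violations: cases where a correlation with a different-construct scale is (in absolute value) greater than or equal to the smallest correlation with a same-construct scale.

0

Convergent (same construct = loneliness): Scale A.
Smallest convergent = 0.65. Discriminant |r|: 0.60, 0.60; count ≥ 0.65 → 0.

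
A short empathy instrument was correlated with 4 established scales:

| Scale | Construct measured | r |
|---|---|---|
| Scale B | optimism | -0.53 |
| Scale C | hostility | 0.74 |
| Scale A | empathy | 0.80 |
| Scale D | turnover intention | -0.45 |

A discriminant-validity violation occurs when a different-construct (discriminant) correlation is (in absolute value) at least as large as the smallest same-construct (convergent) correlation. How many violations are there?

0

Convergent (same construct = empathy): Scale A.
Smallest convergent = 0.80. Discriminant |r|: 0.53, 0.74, 0.45; count ≥ 0.80 → 0.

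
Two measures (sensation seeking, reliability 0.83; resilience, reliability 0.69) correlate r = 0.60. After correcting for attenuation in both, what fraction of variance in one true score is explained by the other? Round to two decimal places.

Disattenuated r = 0.60 / √(0.83 × 0.69) = 0.60 / 0.7568 = 0.7928.
Shared true-score variance = 0.7928² = 0.6285 ≈ 0.63.

0.63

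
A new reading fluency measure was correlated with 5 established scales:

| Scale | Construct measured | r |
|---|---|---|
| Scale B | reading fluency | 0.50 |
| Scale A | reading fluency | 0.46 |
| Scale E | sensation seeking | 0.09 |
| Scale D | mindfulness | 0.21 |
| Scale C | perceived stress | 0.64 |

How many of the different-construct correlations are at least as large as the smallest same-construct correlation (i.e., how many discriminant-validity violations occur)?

Convergent (same construct = reading fluency): Scale B, Scale A.
Smallest convergent = 0.46. Discriminant values: 0.09, 0.21, 0.64; count ≥ 0.46 → 1.

1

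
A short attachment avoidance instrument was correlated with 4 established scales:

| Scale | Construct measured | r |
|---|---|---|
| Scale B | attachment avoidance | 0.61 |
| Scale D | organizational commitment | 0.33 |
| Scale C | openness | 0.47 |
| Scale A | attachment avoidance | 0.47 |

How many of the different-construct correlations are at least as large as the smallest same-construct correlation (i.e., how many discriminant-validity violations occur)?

Convergent (same construct = attachment avoidance): Scale B, Scale A.
Smallest convergent = 0.47. Discriminant values: 0.33, 0.47; count ≥ 0.47 → 1.

1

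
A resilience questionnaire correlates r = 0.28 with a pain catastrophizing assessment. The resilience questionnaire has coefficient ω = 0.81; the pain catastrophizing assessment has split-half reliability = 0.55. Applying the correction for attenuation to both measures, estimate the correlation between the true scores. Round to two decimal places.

r_true = r_obs / √(r_xx · r_yy) = 0.28 / √(0.81 × 0.55) = 0.28 / √0.4455 = 0.28 / 0.6675 ≈ 0.42.

0.42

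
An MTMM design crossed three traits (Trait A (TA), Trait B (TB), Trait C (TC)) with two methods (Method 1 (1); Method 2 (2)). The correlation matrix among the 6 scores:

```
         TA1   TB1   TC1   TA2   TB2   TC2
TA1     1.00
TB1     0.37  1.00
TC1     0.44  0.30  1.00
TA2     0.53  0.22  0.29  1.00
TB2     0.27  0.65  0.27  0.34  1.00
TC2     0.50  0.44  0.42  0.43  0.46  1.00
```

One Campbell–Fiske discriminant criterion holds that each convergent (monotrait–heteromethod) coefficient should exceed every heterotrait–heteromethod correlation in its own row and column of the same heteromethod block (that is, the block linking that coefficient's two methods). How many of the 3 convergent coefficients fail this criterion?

Each convergent coefficient versus the relevant comparison correlations:
TA (methods 1·2): 0.53 vs {0.27, 0.22, 0.50, 0.29} → pass.
TB (methods 1·2): 0.65 vs {0.22, 0.27, 0.44, 0.27} → pass.
TC (methods 1·2): 0.42 vs {0.29, 0.50, 0.27, 0.44} → fail.
1 of 3 fail.

1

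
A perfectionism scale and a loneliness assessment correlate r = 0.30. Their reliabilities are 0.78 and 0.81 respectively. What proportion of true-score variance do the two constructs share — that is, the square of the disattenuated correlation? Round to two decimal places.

Disattenuated r = 0.30 / √(0.78 × 0.81) = 0.30 / 0.7949 = 0.3774.
Shared true-score variance = 0.3774² = 0.1424 ≈ 0.14.

0.14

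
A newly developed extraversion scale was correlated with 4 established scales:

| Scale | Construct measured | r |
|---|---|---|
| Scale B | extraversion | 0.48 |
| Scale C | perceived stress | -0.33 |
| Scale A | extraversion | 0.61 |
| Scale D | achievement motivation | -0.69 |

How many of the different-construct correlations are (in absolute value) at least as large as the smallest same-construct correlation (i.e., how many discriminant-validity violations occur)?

1

Convergent (same construct = extraversion): Scale B, Scale A.
Smallest convergent = 0.48. Discriminant |r|: 0.33, 0.69; count ≥ 0.48 → 1.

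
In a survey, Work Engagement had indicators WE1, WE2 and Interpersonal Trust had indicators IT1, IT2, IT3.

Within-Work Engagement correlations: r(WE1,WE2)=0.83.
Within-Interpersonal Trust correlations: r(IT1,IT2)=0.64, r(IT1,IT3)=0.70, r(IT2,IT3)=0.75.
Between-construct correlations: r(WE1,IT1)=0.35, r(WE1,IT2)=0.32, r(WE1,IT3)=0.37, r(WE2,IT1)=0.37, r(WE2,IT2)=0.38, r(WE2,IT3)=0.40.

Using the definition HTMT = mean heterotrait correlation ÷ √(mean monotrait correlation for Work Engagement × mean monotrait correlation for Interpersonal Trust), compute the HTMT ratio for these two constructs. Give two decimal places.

0.48

Between-construct mean = 2.19/6 = 0.3650.
Mean within-WE = 0.83/1 = 0.8300; mean within-IT = 2.09/3 = 0.6967.
Geometric mean = √(0.8300 × 0.6967) = 0.7604.
HTMT = 0.3650 / 0.7604 = 0.48.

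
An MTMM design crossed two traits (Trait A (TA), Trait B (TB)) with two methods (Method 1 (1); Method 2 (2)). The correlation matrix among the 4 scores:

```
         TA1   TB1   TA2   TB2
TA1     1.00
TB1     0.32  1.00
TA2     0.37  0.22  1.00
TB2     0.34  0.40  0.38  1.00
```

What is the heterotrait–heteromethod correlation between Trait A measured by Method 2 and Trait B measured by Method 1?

Different traits and methods: r(TA2, TB1) = 0.22.

0.22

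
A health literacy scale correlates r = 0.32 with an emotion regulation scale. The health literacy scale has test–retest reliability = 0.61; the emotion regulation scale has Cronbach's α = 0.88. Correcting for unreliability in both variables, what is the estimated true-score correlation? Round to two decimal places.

0.44

r_true = r_obs / √(r_xx · r_yy) = 0.32 / √(0.61 × 0.88) = 0.32 / √0.5368 = 0.32 / 0.7327 ≈ 0.44.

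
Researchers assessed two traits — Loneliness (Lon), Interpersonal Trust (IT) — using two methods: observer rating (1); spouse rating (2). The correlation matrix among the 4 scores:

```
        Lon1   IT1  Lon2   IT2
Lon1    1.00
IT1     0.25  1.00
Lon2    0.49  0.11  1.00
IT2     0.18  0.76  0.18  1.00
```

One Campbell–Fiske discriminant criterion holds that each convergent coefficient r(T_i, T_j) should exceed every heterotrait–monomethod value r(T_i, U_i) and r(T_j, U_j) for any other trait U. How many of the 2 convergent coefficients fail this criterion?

Convergent coefficients and their comparison sets:
Lon (methods 1·2): 0.49 vs {0.25, 0.18} → pass.
IT (methods 1·2): 0.76 vs {0.25, 0.18} → pass.
0 of 2 fail.

0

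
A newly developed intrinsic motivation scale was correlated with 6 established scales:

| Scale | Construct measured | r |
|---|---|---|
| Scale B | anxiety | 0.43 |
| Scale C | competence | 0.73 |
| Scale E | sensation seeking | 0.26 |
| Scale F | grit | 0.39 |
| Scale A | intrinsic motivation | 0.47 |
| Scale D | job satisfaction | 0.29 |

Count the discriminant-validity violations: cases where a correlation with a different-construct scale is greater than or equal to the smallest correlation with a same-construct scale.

1

Convergent (same construct = intrinsic motivation): Scale A.
Smallest convergent = 0.47. Discriminant values: 0.43, 0.73, 0.26, 0.39, 0.29; count ≥ 0.47 → 1.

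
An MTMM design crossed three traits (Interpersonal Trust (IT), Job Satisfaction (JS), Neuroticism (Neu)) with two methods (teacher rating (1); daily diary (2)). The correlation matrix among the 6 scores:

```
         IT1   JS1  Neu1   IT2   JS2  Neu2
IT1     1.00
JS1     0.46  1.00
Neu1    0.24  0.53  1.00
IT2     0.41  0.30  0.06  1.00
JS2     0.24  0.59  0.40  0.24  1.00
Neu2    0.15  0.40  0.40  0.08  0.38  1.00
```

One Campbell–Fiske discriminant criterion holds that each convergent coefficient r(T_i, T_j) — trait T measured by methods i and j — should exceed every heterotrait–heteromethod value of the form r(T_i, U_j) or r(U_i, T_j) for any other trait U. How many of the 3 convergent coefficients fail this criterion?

Each convergent coefficient versus the relevant comparison correlations:
IT (methods 1·2): 0.41 vs {0.24, 0.30, 0.15, 0.06} → pass.
JS (methods 1·2): 0.59 vs {0.30, 0.24, 0.40, 0.40} → pass.
Neu (methods 1·2): 0.40 vs {0.06, 0.15, 0.40, 0.40} → fail.
1 of 3 fail.

1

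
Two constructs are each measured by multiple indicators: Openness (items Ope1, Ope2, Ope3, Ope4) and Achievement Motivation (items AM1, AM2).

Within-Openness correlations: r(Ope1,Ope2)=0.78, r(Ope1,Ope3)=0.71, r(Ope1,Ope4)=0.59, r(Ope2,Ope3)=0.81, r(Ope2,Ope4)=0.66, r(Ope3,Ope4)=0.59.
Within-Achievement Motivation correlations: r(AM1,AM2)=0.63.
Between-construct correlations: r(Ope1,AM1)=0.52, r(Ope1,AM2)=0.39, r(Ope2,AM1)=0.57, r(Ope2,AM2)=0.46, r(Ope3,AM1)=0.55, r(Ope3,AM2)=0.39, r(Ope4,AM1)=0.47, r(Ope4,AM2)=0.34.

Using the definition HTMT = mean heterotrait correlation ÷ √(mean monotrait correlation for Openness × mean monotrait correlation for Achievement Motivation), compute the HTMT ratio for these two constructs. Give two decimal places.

0.70

Mean between = 3.69/8 = 0.4613.
Mean within-Ope = 4.14/6 = 0.6900; mean within-AM = 0.63/1 = 0.6300.
Geometric mean = √(0.6900 × 0.6300) = 0.6593.
HTMT = 0.4613 / 0.6593 = 0.70.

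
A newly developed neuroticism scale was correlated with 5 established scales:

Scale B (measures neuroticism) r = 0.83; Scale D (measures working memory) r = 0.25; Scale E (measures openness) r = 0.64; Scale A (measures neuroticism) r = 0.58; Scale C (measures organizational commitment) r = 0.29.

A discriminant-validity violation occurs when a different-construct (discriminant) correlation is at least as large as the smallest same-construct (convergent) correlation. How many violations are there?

Convergent (same construct = neuroticism): Scale B, Scale A.
Smallest convergent = 0.58. Discriminant values: 0.25, 0.64, 0.29; count ≥ 0.58 → 1.

1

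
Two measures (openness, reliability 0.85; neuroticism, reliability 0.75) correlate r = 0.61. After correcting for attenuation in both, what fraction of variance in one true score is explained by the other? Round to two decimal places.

Disattenuated r = 0.61 / √(0.85 × 0.75) = 0.61 / 0.7984 = 0.7640.
Shared true-score variance = 0.7640² = 0.5837 ≈ 0.58.

0.58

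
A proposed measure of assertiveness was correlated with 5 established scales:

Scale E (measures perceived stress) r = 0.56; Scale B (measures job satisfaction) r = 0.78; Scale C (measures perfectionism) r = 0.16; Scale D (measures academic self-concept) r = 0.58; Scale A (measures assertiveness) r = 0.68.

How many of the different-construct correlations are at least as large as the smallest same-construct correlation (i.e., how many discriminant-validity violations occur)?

Convergent (same construct = assertiveness): Scale A.
Smallest convergent = 0.68. Discriminant values: 0.56, 0.78, 0.16, 0.58; count ≥ 0.68 → 1.

1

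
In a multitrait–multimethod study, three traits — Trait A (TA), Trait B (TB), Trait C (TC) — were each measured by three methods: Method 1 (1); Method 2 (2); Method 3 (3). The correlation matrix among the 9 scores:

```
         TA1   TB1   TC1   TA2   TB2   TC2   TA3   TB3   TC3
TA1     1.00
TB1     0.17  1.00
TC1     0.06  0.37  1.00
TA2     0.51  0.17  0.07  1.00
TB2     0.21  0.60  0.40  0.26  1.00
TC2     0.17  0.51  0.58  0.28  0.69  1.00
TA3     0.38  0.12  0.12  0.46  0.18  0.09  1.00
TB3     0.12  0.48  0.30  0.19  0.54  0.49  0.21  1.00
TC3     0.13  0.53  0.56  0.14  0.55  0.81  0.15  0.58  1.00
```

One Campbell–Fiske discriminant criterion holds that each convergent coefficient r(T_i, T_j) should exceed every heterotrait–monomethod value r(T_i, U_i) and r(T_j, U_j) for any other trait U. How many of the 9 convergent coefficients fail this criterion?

5

Each convergent coefficient versus the relevant comparison correlations:
TA (methods 1·2): 0.51 vs {0.17, 0.26, 0.06, 0.28} → pass.
TA (methods 1·3): 0.38 vs {0.17, 0.21, 0.06, 0.15} → pass.
TA (methods 2·3): 0.46 vs {0.26, 0.21, 0.28, 0.15} → pass.
TB (methods 1·2): 0.60 vs {0.17, 0.26, 0.37, 0.69} → fail.
TB (methods 1·3): 0.48 vs {0.17, 0.21, 0.37, 0.58} → fail.
TB (methods 2·3): 0.54 vs {0.26, 0.21, 0.69, 0.58} → fail.
TC (methods 1·2): 0.58 vs {0.06, 0.28, 0.37, 0.69} → fail.
TC (methods 1·3): 0.56 vs {0.06, 0.15, 0.37, 0.58} → fail.
TC (methods 2·3): 0.81 vs {0.28, 0.15, 0.69, 0.58} → pass.
5 of 9 fail.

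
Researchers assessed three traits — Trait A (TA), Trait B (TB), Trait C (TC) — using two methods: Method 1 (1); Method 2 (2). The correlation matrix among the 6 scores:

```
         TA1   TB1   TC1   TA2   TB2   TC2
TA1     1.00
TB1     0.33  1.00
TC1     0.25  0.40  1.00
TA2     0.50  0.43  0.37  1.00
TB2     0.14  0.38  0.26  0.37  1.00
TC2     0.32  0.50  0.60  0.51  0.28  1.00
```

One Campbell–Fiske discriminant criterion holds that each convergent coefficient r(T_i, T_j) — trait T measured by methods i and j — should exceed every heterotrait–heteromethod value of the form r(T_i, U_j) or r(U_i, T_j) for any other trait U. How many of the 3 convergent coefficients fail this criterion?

Convergent coefficients and their comparison sets:
TA (methods 1·2): 0.50 vs {0.14, 0.43, 0.32, 0.37} → pass.
TB (methods 1·2): 0.38 vs {0.43, 0.14, 0.50, 0.26} → fail.
TC (methods 1·2): 0.60 vs {0.37, 0.32, 0.26, 0.50} → pass.
1 of 3 fail.

1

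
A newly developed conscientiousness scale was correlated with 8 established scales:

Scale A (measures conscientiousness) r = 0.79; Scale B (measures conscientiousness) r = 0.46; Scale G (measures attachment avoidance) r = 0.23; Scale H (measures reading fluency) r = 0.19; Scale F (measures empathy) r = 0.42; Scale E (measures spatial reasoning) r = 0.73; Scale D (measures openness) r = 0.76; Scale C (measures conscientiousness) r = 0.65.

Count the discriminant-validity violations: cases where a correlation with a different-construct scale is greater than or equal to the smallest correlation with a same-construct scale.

2

Convergent (same construct = conscientiousness): Scale A, Scale B, Scale C.
Smallest convergent = 0.46. Discriminant values: 0.23, 0.19, 0.42, 0.73, 0.76; count ≥ 0.46 → 2.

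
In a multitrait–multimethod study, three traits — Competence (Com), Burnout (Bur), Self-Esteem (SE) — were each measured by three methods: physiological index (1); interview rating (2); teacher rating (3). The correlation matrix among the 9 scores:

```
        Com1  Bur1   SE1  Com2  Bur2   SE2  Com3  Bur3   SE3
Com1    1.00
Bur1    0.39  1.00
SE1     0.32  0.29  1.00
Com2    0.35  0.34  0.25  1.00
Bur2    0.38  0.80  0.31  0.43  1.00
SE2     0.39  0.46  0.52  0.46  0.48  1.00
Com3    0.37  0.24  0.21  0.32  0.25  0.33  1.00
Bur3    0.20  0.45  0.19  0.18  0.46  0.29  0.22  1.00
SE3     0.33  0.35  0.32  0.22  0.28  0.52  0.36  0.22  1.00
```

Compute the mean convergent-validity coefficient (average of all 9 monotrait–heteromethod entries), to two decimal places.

0.46

Convergent values: 0.35, 0.37, 0.32, 0.80, 0.45, 0.46, 0.52, 0.32, 0.52; mean = 4.11/9 = 0.46.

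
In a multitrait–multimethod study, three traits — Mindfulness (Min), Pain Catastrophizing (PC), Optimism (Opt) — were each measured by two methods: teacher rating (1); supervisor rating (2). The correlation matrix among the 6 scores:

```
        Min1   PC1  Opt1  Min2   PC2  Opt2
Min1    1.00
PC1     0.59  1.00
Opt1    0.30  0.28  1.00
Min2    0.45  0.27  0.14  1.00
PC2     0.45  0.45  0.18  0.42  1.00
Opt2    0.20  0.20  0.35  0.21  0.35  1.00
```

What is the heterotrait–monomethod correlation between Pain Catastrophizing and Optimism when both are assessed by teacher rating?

Different traits, same method: r(PC1, Opt1) = 0.28.

0.28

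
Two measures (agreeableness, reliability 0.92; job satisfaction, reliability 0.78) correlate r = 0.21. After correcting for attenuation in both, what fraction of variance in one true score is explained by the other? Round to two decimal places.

0.06

Disattenuated r = 0.21 / √(0.92 × 0.78) = 0.21 / 0.8471 = 0.2479.
Shared true-score variance = 0.2479² = 0.0615 ≈ 0.06.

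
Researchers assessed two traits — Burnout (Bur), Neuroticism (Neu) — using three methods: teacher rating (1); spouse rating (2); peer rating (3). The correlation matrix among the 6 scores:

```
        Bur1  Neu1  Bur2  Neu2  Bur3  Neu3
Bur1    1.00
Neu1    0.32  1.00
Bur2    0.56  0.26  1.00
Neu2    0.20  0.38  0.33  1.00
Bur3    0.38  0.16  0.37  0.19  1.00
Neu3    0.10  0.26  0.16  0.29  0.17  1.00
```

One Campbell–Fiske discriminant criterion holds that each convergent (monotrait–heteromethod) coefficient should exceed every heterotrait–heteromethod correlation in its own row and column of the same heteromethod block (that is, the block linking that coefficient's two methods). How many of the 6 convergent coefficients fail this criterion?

Checking each validity diagonal entry against its comparison values:
Bur (methods 1·2): 0.56 vs {0.20, 0.26} → pass.
Bur (methods 1·3): 0.38 vs {0.10, 0.16} → pass.
Bur (methods 2·3): 0.37 vs {0.16, 0.19} → pass.
Neu (methods 1·2): 0.38 vs {0.26, 0.20} → pass.
Neu (methods 1·3): 0.26 vs {0.16, 0.10} → pass.
Neu (methods 2·3): 0.29 vs {0.19, 0.16} → pass.
0 of 6 fail.

0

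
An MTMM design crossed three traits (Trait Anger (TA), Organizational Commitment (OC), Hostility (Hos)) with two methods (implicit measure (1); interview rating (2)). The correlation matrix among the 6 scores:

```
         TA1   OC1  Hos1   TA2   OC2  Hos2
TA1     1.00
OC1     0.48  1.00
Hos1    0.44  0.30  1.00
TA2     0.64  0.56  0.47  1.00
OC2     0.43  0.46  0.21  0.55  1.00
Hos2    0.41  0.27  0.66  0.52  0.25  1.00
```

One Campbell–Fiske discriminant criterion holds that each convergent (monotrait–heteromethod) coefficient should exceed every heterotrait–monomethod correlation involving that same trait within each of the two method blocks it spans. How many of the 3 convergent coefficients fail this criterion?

Checking each validity diagonal entry against its comparison values:
TA (methods 1·2): 0.64 vs {0.48, 0.55, 0.44, 0.52} → pass.
OC (methods 1·2): 0.46 vs {0.48, 0.55, 0.30, 0.25} → fail.
Hos (methods 1·2): 0.66 vs {0.44, 0.52, 0.30, 0.25} → pass.
1 of 3 fail.

1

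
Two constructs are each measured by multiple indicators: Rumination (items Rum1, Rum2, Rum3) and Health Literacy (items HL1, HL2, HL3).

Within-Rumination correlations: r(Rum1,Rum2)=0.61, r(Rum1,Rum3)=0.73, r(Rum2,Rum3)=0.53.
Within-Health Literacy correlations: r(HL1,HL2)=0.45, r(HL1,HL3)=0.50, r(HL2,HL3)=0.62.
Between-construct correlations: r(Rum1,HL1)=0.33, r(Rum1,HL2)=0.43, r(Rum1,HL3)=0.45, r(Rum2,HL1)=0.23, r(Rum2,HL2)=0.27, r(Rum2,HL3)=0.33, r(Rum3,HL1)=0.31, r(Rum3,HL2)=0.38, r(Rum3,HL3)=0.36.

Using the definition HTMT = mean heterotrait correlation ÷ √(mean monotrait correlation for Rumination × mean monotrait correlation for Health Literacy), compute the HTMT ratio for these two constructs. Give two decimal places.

Mean heterotrait r = 3.09/9 = 0.3433.
Mean within-Rum = 1.87/3 = 0.6233; mean within-HL = 1.57/3 = 0.5233.
Geometric mean = √(0.6233 × 0.5233) = 0.5711.
HTMT = 0.3433 / 0.5711 = 0.60.

0.60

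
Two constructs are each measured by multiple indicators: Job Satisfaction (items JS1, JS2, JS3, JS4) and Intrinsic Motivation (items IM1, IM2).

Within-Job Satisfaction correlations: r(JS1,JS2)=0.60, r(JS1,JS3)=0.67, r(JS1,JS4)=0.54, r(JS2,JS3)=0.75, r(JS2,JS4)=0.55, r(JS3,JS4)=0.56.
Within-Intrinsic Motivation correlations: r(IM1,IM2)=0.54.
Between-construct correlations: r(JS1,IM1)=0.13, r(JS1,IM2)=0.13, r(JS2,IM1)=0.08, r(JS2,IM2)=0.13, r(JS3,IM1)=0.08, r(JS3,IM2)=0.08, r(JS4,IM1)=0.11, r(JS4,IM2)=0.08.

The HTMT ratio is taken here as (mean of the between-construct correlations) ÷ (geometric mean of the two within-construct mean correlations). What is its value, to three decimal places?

Between-construct mean = 0.82/8 = 0.1025.
Mean within-JS = 3.67/6 = 0.6117; mean within-IM = 0.54/1 = 0.5400.
Geometric mean = √(0.6117 × 0.5400) = 0.5747.
HTMT = 0.1025 / 0.5747 = 0.178.

0.178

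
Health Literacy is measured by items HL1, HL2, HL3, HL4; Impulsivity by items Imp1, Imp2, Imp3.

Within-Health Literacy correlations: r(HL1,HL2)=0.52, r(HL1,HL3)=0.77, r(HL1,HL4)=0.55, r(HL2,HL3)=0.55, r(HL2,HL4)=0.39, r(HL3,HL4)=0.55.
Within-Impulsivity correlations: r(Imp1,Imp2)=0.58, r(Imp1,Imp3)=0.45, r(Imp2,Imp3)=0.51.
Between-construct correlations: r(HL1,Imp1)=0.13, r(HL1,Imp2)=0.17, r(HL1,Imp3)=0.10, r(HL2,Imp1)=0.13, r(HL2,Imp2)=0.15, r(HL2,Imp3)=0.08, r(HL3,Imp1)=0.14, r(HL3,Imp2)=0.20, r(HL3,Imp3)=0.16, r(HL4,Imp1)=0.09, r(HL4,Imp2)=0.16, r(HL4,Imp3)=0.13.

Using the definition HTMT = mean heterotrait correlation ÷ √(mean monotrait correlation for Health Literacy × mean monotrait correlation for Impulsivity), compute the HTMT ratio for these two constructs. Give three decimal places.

0.256

Mean heterotrait r = 1.64/12 = 0.1367.
Mean within-HL = 3.33/6 = 0.5550; mean within-Imp = 1.54/3 = 0.5133.
Geometric mean = √(0.5550 × 0.5133) = 0.5337.
HTMT = 0.1367 / 0.5337 = 0.256.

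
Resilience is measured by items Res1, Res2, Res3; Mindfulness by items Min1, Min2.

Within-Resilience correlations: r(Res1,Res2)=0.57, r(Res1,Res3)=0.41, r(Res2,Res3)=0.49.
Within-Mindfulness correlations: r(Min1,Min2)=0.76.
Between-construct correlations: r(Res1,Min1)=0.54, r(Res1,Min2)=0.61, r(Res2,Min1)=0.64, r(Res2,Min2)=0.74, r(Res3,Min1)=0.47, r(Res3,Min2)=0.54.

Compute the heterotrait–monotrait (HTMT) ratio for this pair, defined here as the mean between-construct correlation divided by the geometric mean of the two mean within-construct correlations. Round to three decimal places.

Mean between = 3.54/6 = 0.5900.
Mean within-Res = 1.47/3 = 0.4900; mean within-Min = 0.76/1 = 0.7600.
Geometric mean = √(0.4900 × 0.7600) = 0.6102.
HTMT = 0.5900 / 0.6102 = 0.967.

0.967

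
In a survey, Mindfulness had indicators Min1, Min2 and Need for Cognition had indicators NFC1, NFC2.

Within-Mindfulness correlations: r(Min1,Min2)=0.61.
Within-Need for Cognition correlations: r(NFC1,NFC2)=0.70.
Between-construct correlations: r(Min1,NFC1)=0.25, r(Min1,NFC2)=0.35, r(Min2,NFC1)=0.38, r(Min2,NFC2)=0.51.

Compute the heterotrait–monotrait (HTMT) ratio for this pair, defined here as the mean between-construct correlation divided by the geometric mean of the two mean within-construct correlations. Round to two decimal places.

Mean heterotrait r = 1.49/4 = 0.3725.
Mean within-Min = 0.61/1 = 0.6100; mean within-NFC = 0.70/1 = 0.7000.
Geometric mean = √(0.6100 × 0.7000) = 0.6535.
HTMT = 0.3725 / 0.6535 = 0.57.

0.57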